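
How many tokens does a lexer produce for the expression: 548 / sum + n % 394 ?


Scanning '548 / sum + n % 394'
Token 1: '548' -> integer_literal
Token 2: '/' -> operator
Token 3: 'sum' -> identifier
Token 4: '+' -> operator
Token 5: 'n' -> identifier
Token 6: '%' -> operator
Token 7: '394' -> integer_literal
Total tokens: 7

7


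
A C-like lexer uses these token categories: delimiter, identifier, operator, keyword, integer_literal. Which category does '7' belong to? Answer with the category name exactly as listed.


Token: '7'
Checking categories:
  identifier: no
  integer_literal: YES
  operator: no
  keyword: no
  delimiter: no
Category: integer_literal

integer_literal


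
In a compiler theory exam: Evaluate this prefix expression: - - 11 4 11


Parsing prefix expression: - - 11 4 11
Step 1: Innermost operation '- 11 4'
  11 - 4 = 7
Step 2: Outer operation '- [7] 11'
  7 - 11 = -4

-4


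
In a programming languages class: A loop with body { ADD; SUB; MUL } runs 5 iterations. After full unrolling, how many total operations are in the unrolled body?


Loop body operations: ADD, SUB, MUL (3 ops per iteration)
Unrolling 5 iterations:
  Iteration 1: ADD, SUB, MUL (3 ops)
  Iteration 2: ADD, SUB, MUL (3 ops)
  Iteration 3: ADD, SUB, MUL (3 ops)
  Iteration 4: ADD, SUB, MUL (3 ops)
  Iteration 5: ADD, SUB, MUL (3 ops)
Total: 5 iterations * 3 ops/iter = 15 operations

15


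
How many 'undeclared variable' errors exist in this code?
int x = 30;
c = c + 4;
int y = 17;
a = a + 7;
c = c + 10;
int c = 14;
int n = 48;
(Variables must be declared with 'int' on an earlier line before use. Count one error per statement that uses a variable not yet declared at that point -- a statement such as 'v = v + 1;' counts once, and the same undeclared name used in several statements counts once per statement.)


Scanning code line by line:
  Line 1: declare 'x' -> declared = ['x']
  Line 2: use 'c' -> ERROR (undeclared)
  Line 3: declare 'y' -> declared = ['x', 'y']
  Line 4: use 'a' -> ERROR (undeclared)
  Line 5: use 'c' -> ERROR (undeclared)
  Line 6: declare 'c' -> declared = ['c', 'x', 'y']
  Line 7: declare 'n' -> declared = ['c', 'n', 'x', 'y']
Total undeclared variable errors: 3

3


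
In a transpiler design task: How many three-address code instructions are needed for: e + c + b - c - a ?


Expression: e + c + b - c - a
Generating three-address code (respecting * over +/- precedence):
  Instruction 1: t1 = e + c
  Instruction 2: t2 = t1 + b
  Instruction 3: t3 = t2 - c
  Instruction 4: t4 = t3 - a
Total instructions: 4

4


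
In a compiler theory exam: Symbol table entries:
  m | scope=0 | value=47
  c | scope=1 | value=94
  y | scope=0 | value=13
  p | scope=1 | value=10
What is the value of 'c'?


Searching symbol table for 'c':
  m | scope=0 | value=47
  c | scope=1 | value=94 <- MATCH
  y | scope=0 | value=13
  p | scope=1 | value=10
Found 'c' at scope 1 with value 94

94


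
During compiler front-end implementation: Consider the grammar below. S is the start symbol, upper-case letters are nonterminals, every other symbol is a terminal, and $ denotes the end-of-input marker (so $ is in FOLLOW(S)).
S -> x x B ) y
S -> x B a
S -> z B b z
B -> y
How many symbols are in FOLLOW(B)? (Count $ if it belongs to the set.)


S is the start symbol and does not occur in any rule body, so FOLLOW(S) = {$}.
Examining every occurrence of B in a rule body:
  S -> x x B ) y : B is followed by terminal ')' -> add ')'
  S -> x B a : B is followed by terminal 'a' -> add 'a'
  S -> z B b z : B is followed by terminal 'b' -> add 'b'
  B -> y : B does not occur in the body -> contributes nothing
FOLLOW(B) = {), a, b}
Count: 3

3


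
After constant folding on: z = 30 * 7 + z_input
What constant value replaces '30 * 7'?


Identifying constant sub-expression:
  Original: z = 30 * 7 + z_input
  30 and 7 are both compile-time constants
  Evaluating: 30 * 7 = 210
  After folding: z = 210 + z_input

210


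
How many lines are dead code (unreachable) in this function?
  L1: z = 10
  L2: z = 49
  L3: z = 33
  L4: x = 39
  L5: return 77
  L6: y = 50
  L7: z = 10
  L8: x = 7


Analyzing control flow:
  L1: reachable (before return)
  L2: reachable (before return)
  L3: reachable (before return)
  L4: reachable (before return)
  L5: reachable (return statement)
  L6: DEAD (after return at L5)
  L7: DEAD (after return at L5)
  L8: DEAD (after return at L5)
Return at L5, total lines = 8
Dead lines: L6 through L8
Count: 3

3


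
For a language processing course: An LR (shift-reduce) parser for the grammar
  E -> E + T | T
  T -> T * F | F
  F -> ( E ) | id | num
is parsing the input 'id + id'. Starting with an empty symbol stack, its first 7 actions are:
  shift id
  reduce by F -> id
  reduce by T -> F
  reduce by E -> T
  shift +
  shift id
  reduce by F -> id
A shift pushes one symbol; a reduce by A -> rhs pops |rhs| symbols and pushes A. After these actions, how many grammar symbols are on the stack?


Tracking the symbol stack through each action:
  Action 1: shift 'id' : push -> stack = [id] (size 1)
  Action 2: reduce by F -> id : pop 1, push F -> stack = [F] (size 1)
  Action 3: reduce by T -> F : pop 1, push T -> stack = [T] (size 1)
  Action 4: reduce by E -> T : pop 1, push E -> stack = [E] (size 1)
  Action 5: shift '+' : push -> stack = [E, +] (size 2)
  Action 6: shift 'id' : push -> stack = [E, +, id] (size 3)
  Action 7: reduce by F -> id : pop 1, push F -> stack = [E, +, F] (size 3)
Final stack size: 3

3


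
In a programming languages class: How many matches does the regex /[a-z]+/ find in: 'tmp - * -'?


Pattern: /[a-z]+/ (identifiers)
Input: 'tmp - * -'
Scanning for matches:
  Match 1: 'tmp'
Total matches: 1

1


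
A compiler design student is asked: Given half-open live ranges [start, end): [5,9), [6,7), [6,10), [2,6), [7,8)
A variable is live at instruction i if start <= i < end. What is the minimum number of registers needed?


Live ranges:
  Var0: [5, 9)
  Var1: [6, 7)
  Var2: [6, 10)
  Var3: [2, 6)
  Var4: [7, 8)
Sweep-line events (position, delta, active):
  pos=2 start -> active=1
  pos=5 start -> active=2
  pos=6 end -> active=1
  pos=6 start -> active=2
  pos=6 start -> active=3
  pos=7 end -> active=2
  pos=7 start -> active=3
  pos=8 end -> active=2
  pos=9 end -> active=1
  pos=10 end -> active=0
Maximum simultaneous active: 3
Minimum registers needed: 3

3


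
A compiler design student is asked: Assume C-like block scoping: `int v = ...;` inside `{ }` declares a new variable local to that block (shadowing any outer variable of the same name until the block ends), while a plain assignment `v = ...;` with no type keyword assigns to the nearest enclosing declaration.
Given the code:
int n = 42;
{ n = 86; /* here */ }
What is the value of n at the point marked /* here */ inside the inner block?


Analyzing scoping rules:
Outer scope: declares n = 42
Inner block: 'n = 86;' has no type keyword, so it is an assignment to the outer n (no shadowing)
Inside the block, after the assignment -> 86
Result: 86

86


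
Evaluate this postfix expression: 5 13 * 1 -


Processing tokens left to right:
Push 5, Push 13
Pop 5 and 13, compute 5 * 13 = 65, push 65
Push 1
Pop 65 and 1, compute 65 - 1 = 64, push 64
Stack result: 64

64


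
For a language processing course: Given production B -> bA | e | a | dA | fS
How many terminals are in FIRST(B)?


Production: B -> bA | e | a | dA | fS
Examining each alternative for leading terminals:
  B -> bA : first terminal = 'b'
  B -> e : first terminal = 'e'
  B -> a : first terminal = 'a'
  B -> dA : first terminal = 'd'
  B -> fS : first terminal = 'f'
FIRST(B) = {a, b, d, e, f}
Count: 5

5


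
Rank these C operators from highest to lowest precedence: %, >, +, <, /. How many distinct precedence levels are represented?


Looking up precedence for each operator:
  % -> precedence 6
  > -> precedence 4
  + -> precedence 5
  < -> precedence 4
  / -> precedence 6
Sorted highest to lowest: %, /, +, >, <
Distinct precedence values: [6, 5, 4]
Number of distinct levels: 3

3


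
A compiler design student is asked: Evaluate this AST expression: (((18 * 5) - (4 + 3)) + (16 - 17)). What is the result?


Expression: (((18 * 5) - (4 + 3)) + (16 - 17))
Evaluating step by step:
  18 * 5 = 90
  4 + 3 = 7
  90 - 7 = 83
  16 - 17 = -1
  83 + -1 = 82
Result: 82

82


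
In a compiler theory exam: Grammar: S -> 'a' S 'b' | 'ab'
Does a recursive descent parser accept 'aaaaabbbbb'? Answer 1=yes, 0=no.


Grammar accepts strings of the form a^n b^n (n >= 1)
Word: 'aaaaabbbbb'
Counting: 5 a's and 5 b's
Check: 5 == 5? Yes
Derivation (S -> aSb applied 4 time(s), then S -> ab): S => aSb => aaSbb => aaaSbbb => aaaaSbbbb => aaaaabbbbb
Accepted

1


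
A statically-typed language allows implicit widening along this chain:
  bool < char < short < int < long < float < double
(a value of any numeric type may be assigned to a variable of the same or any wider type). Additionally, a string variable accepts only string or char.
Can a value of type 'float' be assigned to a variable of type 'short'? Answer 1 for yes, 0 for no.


Target variable type: short
Source value type: float
Numeric ranks: float=5, short=2
Widening allowed iff rank(source) <= rank(target): 5 <= 2? No
Result: 0

0


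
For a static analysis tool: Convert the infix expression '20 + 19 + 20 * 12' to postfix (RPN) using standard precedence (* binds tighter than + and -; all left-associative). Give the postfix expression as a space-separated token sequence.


Applying the shunting-yard algorithm:
  Operand 20 -> output
  Push '+' onto operator stack -> op-stack: [+]
  Operand 19 -> output
  See '+' (prec 1); top '+' (prec 1) >= it -> pop '+' to output
  Push '+' onto operator stack -> op-stack: [+]
  Operand 20 -> output
  Push '*' onto operator stack -> op-stack: [+, *]
  Operand 12 -> output
  End of input: pop '*' to output
  End of input: pop '+' to output
Postfix result: 20 19 + 20 12 * +

20 19 + 20 12 * +


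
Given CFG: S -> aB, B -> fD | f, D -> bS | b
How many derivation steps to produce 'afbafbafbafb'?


Grammar: S -> aB, B -> fD | f, D -> bS | b
Deriving 'afbafbafbafb':
Step 1: S -> aB => aB
Step 2: B -> fD => afD
Step 3: D -> bS => afbS
Step 4: S -> aB => afbaB
Step 5: B -> fD => afbafD
Step 6: D -> bS => afbafbS
Step 7: S -> aB => afbafbaB
Step 8: B -> fD => afbafbafD
Step 9: D -> bS => afbafbafbS
Step 10: S -> aB => afbafbafbaB
Step 11: B -> fD => afbafbafbafD
Step 12: D -> b => afbafbafbafb
Total derivation steps: 12

12


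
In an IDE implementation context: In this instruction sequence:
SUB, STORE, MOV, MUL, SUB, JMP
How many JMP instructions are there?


Scanning instruction sequence for JMP:
  Position 1: SUB
  Position 2: STORE
  Position 3: MOV
  Position 4: MUL
  Position 5: SUB
  Position 6: JMP <- MATCH
Matches at positions: [6]
Total JMP count: 1

1


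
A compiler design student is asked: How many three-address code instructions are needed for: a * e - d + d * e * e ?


Expression: a * e - d + d * e * e
Generating three-address code (respecting * over +/- precedence):
  Instruction 1: t1 = a * e
  Instruction 2: t2 = d * e
  Instruction 3: t3 = t2 * e
  Instruction 4: t4 = t1 - d
  Instruction 5: t5 = t4 + t3
Total instructions: 5

5


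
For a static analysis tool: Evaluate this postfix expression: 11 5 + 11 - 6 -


Processing tokens left to right:
Push 11, Push 5
Pop 11 and 5, compute 11 + 5 = 16, push 16
Push 11
Pop 16 and 11, compute 16 - 11 = 5, push 5
Push 6
Pop 5 and 6, compute 5 - 6 = -1, push -1
Stack result: -1

-1


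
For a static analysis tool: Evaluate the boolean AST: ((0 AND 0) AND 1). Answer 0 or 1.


Step 1: Evaluate inner node
  0 AND 0 = 0
Step 2: Evaluate root node
  0 AND 1 = 0

0


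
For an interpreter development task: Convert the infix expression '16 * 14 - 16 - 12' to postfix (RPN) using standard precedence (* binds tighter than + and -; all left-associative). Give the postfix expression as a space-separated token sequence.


Applying the shunting-yard algorithm:
  Operand 16 -> output
  Push '*' onto operator stack -> op-stack: [*]
  Operand 14 -> output
  See '-' (prec 1); top '*' (prec 2) >= it -> pop '*' to output
  Push '-' onto operator stack -> op-stack: [-]
  Operand 16 -> output
  See '-' (prec 1); top '-' (prec 1) >= it -> pop '-' to output
  Push '-' onto operator stack -> op-stack: [-]
  Operand 12 -> output
  End of input: pop '-' to output
Postfix result: 16 14 * 16 - 12 -

16 14 * 16 - 12 -


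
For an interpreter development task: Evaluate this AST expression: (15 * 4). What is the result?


Expression: (15 * 4)
Evaluating step by step:
  15 * 4 = 60
Result: 60

60


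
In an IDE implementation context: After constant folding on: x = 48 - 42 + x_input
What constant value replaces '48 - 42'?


Identifying constant sub-expression:
  Original: x = 48 - 42 + x_input
  48 and 42 are both compile-time constants
  Evaluating: 48 - 42 = 6
  After folding: x = 6 + x_input

6


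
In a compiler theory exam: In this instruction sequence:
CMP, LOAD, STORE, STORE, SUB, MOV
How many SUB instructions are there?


Scanning instruction sequence for SUB:
  Position 1: CMP
  Position 2: LOAD
  Position 3: STORE
  Position 4: STORE
  Position 5: SUB <- MATCH
  Position 6: MOV
Matches at positions: [5]
Total SUB count: 1

1


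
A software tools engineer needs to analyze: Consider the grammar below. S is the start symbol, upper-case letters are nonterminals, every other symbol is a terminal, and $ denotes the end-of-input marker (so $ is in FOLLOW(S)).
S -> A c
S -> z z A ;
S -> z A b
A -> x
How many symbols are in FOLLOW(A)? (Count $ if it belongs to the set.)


S is the start symbol and does not occur in any rule body, so FOLLOW(S) = {$}.
Examining every occurrence of A in a rule body:
  S -> A c : A is followed by terminal 'c' -> add 'c'
  S -> z z A ; : A is followed by terminal ';' -> add ';'
  S -> z A b : A is followed by terminal 'b' -> add 'b'
  A -> x : A does not occur in the body -> contributes nothing
FOLLOW(A) = {;, b, c}
Count: 3

3


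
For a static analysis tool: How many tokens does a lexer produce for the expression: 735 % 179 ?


Scanning '735 % 179'
Token 1: '735' -> integer_literal
Token 2: '%' -> operator
Token 3: '179' -> integer_literal
Total tokens: 3

3


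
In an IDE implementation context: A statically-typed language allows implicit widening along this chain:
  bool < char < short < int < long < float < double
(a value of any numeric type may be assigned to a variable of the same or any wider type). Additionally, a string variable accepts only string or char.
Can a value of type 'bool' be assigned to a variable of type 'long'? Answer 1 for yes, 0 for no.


Target variable type: long
Source value type: bool
Numeric ranks: bool=0, long=4
Widening allowed iff rank(source) <= rank(target): 0 <= 4? Yes
Result: 1

1


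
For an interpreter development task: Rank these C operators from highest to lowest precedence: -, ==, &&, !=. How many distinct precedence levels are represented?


Looking up precedence for each operator:
  - -> precedence 5
  == -> precedence 3
  && -> precedence 2
  != -> precedence 3
Sorted highest to lowest: -, ==, !=, &&
Distinct precedence values: [5, 3, 2]
Number of distinct levels: 3

3


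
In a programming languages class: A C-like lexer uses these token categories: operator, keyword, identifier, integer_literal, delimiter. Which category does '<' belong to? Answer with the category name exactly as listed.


Token: '<'
Checking categories:
  identifier: no
  integer_literal: no
  operator: YES
  keyword: no
  delimiter: no
Category: operator

operator


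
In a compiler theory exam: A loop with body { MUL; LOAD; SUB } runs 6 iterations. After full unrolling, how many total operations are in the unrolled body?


Loop body operations: MUL, LOAD, SUB (3 ops per iteration)
Unrolling 6 iterations:
  Iteration 1: MUL, LOAD, SUB (3 ops)
  Iteration 2: MUL, LOAD, SUB (3 ops)
  Iteration 3: MUL, LOAD, SUB (3 ops)
  Iteration 4: MUL, LOAD, SUB (3 ops)
  Iteration 5: MUL, LOAD, SUB (3 ops)
  Iteration 6: MUL, LOAD, SUB (3 ops)
Total: 6 iterations * 3 ops/iter = 18 operations

18


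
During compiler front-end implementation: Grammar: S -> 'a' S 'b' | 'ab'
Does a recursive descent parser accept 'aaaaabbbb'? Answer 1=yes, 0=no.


Grammar accepts strings of the form a^n b^n (n >= 1)
Word: 'aaaaabbbb'
Counting: 5 a's and 4 b's
Check: 5 == 4? No
Mismatch: a-count != b-count
Rejected

0


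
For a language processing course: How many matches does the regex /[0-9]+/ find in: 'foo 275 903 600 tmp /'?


Pattern: /[0-9]+/ (int literals)
Input: 'foo 275 903 600 tmp /'
Scanning for matches:
  Match 1: '275'
  Match 2: '903'
  Match 3: '600'
Total matches: 3

3


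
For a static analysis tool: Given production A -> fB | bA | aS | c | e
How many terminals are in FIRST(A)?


Production: A -> fB | bA | aS | c | e
Examining each alternative for leading terminals:
  A -> fB : first terminal = 'f'
  A -> bA : first terminal = 'b'
  A -> aS : first terminal = 'a'
  A -> c : first terminal = 'c'
  A -> e : first terminal = 'e'
FIRST(A) = {a, b, c, e, f}
Count: 5

5


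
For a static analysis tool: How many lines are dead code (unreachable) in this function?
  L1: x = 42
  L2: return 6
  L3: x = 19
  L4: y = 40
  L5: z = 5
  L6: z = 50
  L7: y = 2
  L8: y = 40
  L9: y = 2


Analyzing control flow:
  L1: reachable (before return)
  L2: reachable (return statement)
  L3: DEAD (after return at L2)
  L4: DEAD (after return at L2)
  L5: DEAD (after return at L2)
  L6: DEAD (after return at L2)
  L7: DEAD (after return at L2)
  L8: DEAD (after return at L2)
  L9: DEAD (after return at L2)
Return at L2, total lines = 9
Dead lines: L3 through L9
Count: 7

7


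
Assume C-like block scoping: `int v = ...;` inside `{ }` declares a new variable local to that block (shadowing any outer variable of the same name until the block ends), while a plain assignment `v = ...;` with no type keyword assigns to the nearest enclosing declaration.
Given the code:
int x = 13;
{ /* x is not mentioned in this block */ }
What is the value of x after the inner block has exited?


Analyzing scoping rules:
Outer scope: declares x = 13
Inner block: x is neither redeclared nor assigned -> unchanged
After the block -> 13
Result: 13

13


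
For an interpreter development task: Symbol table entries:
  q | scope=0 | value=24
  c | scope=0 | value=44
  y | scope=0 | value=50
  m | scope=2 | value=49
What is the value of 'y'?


Searching symbol table for 'y':
  q | scope=0 | value=24
  c | scope=0 | value=44
  y | scope=0 | value=50 <- MATCH
  m | scope=2 | value=49
Found 'y' at scope 0 with value 50

50


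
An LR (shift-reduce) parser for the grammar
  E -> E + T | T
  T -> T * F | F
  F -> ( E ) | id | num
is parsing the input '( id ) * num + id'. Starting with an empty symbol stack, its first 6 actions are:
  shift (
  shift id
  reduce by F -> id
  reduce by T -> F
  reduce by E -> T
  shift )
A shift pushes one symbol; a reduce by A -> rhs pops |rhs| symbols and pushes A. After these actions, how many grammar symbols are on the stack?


Tracking the symbol stack through each action:
  Action 1: shift '(' : push -> stack = [(] (size 1)
  Action 2: shift 'id' : push -> stack = [(, id] (size 2)
  Action 3: reduce by F -> id : pop 1, push F -> stack = [(, F] (size 2)
  Action 4: reduce by T -> F : pop 1, push T -> stack = [(, T] (size 2)
  Action 5: reduce by E -> T : pop 1, push E -> stack = [(, E] (size 2)
  Action 6: shift ')' : push -> stack = [(, E, )] (size 3)
Final stack size: 3

3


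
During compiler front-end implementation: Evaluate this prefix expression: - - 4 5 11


Parsing prefix expression: - - 4 5 11
Step 1: Innermost operation '- 4 5'
  4 - 5 = -1
Step 2: Outer operation '- [-1] 11'
  -1 - 11 = -12

-12


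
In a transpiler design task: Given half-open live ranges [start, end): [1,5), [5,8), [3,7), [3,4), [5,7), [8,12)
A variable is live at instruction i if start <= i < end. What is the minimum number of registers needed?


Live ranges:
  Var0: [1, 5)
  Var1: [5, 8)
  Var2: [3, 7)
  Var3: [3, 4)
  Var4: [5, 7)
  Var5: [8, 12)
Sweep-line events (position, delta, active):
  pos=1 start -> active=1
  pos=3 start -> active=2
  pos=3 start -> active=3
  pos=4 end -> active=2
  pos=5 end -> active=1
  pos=5 start -> active=2
  pos=5 start -> active=3
  pos=7 end -> active=2
  pos=7 end -> active=1
  pos=8 end -> active=0
  pos=8 start -> active=1
  pos=12 end -> active=0
Maximum simultaneous active: 3
Minimum registers needed: 3

3


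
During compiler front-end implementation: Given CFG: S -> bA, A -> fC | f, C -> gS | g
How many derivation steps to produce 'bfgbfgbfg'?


Grammar: S -> bA, A -> fC | f, C -> gS | g
Deriving 'bfgbfgbfg':
Step 1: S -> bA => bA
Step 2: A -> fC => bfC
Step 3: C -> gS => bfgS
Step 4: S -> bA => bfgbA
Step 5: A -> fC => bfgbfC
Step 6: C -> gS => bfgbfgS
Step 7: S -> bA => bfgbfgbA
Step 8: A -> fC => bfgbfgbfC
Step 9: C -> g => bfgbfgbfg
Total derivation steps: 9

9


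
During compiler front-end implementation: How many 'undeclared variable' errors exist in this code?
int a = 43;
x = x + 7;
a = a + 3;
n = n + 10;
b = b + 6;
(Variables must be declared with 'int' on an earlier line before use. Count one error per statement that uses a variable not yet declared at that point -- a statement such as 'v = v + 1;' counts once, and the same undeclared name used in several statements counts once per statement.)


Scanning code line by line:
  Line 1: declare 'a' -> declared = ['a']
  Line 2: use 'x' -> ERROR (undeclared)
  Line 3: use 'a' -> OK (declared)
  Line 4: use 'n' -> ERROR (undeclared)
  Line 5: use 'b' -> ERROR (undeclared)
Total undeclared variable errors: 3

3


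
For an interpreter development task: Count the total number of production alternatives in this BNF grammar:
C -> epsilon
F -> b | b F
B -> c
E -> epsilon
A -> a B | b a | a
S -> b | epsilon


Counting alternatives per rule:
  C: 1 alternative(s)
  F: 2 alternative(s)
  B: 1 alternative(s)
  E: 1 alternative(s)
  A: 3 alternative(s)
  S: 2 alternative(s)
Sum: 1 + 2 + 1 + 1 + 3 + 2 = 10

10


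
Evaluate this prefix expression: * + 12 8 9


Parsing prefix expression: * + 12 8 9
Step 1: Innermost operation '+ 12 8'
  12 + 8 = 20
Step 2: Outer operation '* [20] 9'
  20 * 9 = 180

180


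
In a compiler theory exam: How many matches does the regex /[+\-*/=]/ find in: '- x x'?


Pattern: /[+\-*/=]/ (operators)
Input: '- x x'
Scanning for matches:
  Match 1: '-'
Total matches: 1

1


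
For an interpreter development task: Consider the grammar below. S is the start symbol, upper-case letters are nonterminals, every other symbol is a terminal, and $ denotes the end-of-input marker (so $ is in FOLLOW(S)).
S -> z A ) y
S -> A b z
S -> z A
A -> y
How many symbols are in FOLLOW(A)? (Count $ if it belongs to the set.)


S is the start symbol and does not occur in any rule body, so FOLLOW(S) = {$}.
Examining every occurrence of A in a rule body:
  S -> z A ) y : A is followed by terminal ')' -> add ')'
  S -> A b z : A is followed by terminal 'b' -> add 'b'
  S -> z A : A is at the right end -> add FOLLOW(S) = {$}
  A -> y : A does not occur in the body -> contributes nothing
FOLLOW(A) = {), b, $}
Count: 3

3


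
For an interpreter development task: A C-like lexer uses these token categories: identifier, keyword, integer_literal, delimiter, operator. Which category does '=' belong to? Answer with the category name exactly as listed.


Token: '='
Checking categories:
  identifier: no
  integer_literal: no
  operator: YES
  keyword: no
  delimiter: no
Category: operator

operator


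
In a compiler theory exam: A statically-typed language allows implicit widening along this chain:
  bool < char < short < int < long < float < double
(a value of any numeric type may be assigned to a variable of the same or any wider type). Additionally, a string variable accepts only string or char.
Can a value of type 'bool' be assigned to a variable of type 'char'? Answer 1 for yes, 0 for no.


Target variable type: char
Source value type: bool
Numeric ranks: bool=0, char=1
Widening allowed iff rank(source) <= rank(target): 0 <= 1? Yes
Result: 1

1


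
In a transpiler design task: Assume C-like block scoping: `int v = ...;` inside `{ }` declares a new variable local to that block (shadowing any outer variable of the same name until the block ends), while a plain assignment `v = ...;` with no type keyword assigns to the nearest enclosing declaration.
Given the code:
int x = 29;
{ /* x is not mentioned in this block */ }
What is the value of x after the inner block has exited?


Analyzing scoping rules:
Outer scope: declares x = 29
Inner block: x is neither redeclared nor assigned -> unchanged
After the block -> 29
Result: 29

29


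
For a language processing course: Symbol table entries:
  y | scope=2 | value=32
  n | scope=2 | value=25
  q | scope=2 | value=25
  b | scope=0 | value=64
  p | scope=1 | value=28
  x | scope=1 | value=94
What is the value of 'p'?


Searching symbol table for 'p':
  y | scope=2 | value=32
  n | scope=2 | value=25
  q | scope=2 | value=25
  b | scope=0 | value=64
  p | scope=1 | value=28 <- MATCH
  x | scope=1 | value=94
Found 'p' at scope 1 with value 28

28


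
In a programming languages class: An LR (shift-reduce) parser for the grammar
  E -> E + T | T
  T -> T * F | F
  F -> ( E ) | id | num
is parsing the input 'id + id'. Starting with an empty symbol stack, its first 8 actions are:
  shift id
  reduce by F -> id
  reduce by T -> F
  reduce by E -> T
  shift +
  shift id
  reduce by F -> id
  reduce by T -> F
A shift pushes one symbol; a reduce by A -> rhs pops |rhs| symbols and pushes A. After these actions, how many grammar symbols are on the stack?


Tracking the symbol stack through each action:
  Action 1: shift 'id' : push -> stack = [id] (size 1)
  Action 2: reduce by F -> id : pop 1, push F -> stack = [F] (size 1)
  Action 3: reduce by T -> F : pop 1, push T -> stack = [T] (size 1)
  Action 4: reduce by E -> T : pop 1, push E -> stack = [E] (size 1)
  Action 5: shift '+' : push -> stack = [E, +] (size 2)
  Action 6: shift 'id' : push -> stack = [E, +, id] (size 3)
  Action 7: reduce by F -> id : pop 1, push F -> stack = [E, +, F] (size 3)
  Action 8: reduce by T -> F : pop 1, push T -> stack = [E, +, T] (size 3)
Final stack size: 3

3


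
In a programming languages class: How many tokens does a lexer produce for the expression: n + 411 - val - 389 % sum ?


Scanning 'n + 411 - val - 389 % sum'
Token 1: 'n' -> identifier
Token 2: '+' -> operator
Token 3: '411' -> integer_literal
Token 4: '-' -> operator
Token 5: 'val' -> identifier
Token 6: '-' -> operator
Token 7: '389' -> integer_literal
Token 8: '%' -> operator
Token 9: 'sum' -> identifier
Total tokens: 9

9


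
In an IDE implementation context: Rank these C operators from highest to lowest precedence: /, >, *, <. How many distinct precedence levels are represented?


Looking up precedence for each operator:
  / -> precedence 6
  > -> precedence 4
  * -> precedence 6
  < -> precedence 4
Sorted highest to lowest: /, *, >, <
Distinct precedence values: [6, 4]
Number of distinct levels: 2

2


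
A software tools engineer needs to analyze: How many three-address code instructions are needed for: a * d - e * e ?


Expression: a * d - e * e
Generating three-address code (respecting * over +/- precedence):
  Instruction 1: t1 = a * d
  Instruction 2: t2 = e * e
  Instruction 3: t3 = t1 - t2
Total instructions: 3

3


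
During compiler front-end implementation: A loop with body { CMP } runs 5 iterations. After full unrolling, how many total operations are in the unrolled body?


Loop body operations: CMP (1 op per iteration)
Unrolling 5 iterations:
  Iteration 1: CMP (1 ops)
  Iteration 2: CMP (1 ops)
  Iteration 3: CMP (1 ops)
  Iteration 4: CMP (1 ops)
  Iteration 5: CMP (1 ops)
Total: 5 iterations * 1 ops/iter = 5 operations

5


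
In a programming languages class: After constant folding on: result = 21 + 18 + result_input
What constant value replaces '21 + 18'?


Identifying constant sub-expression:
  Original: result = 21 + 18 + result_input
  21 and 18 are both compile-time constants
  Evaluating: 21 + 18 = 39
  After folding: result = 39 + result_input

39


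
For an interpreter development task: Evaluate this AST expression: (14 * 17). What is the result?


Expression: (14 * 17)
Evaluating step by step:
  14 * 17 = 238
Result: 238

238


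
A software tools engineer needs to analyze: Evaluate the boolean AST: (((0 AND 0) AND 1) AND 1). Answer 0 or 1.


Step 1: Evaluate inner node
  0 AND 0 = 0
Step 2: Evaluate next node
  0 AND 1 = 0
Step 3: Evaluate root node
  0 AND 1 = 0

0


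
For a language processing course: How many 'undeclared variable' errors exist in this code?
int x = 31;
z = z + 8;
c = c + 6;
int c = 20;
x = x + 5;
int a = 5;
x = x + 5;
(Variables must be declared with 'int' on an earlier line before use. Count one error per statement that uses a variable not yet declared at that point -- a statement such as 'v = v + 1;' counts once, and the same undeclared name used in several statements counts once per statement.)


Scanning code line by line:
  Line 1: declare 'x' -> declared = ['x']
  Line 2: use 'z' -> ERROR (undeclared)
  Line 3: use 'c' -> ERROR (undeclared)
  Line 4: declare 'c' -> declared = ['c', 'x']
  Line 5: use 'x' -> OK (declared)
  Line 6: declare 'a' -> declared = ['a', 'c', 'x']
  Line 7: use 'x' -> OK (declared)
Total undeclared variable errors: 2

2


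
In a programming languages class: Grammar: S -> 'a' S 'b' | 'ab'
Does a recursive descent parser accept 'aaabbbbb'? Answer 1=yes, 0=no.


Grammar accepts strings of the form a^n b^n (n >= 1)
Word: 'aaabbbbb'
Counting: 3 a's and 5 b's
Check: 3 == 5? No
Mismatch: a-count != b-count
Rejected

0


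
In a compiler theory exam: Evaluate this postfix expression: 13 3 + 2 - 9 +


Processing tokens left to right:
Push 13, Push 3
Pop 13 and 3, compute 13 + 3 = 16, push 16
Push 2
Pop 16 and 2, compute 16 - 2 = 14, push 14
Push 9
Pop 14 and 9, compute 14 + 9 = 23, push 23
Stack result: 23

23


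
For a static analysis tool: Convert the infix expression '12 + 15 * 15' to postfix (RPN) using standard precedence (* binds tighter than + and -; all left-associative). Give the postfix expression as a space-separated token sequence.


Applying the shunting-yard algorithm:
  Operand 12 -> output
  Push '+' onto operator stack -> op-stack: [+]
  Operand 15 -> output
  Push '*' onto operator stack -> op-stack: [+, *]
  Operand 15 -> output
  End of input: pop '*' to output
  End of input: pop '+' to output
Postfix result: 12 15 15 * +

12 15 15 * +


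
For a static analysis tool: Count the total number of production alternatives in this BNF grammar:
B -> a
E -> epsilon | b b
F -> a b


Counting alternatives per rule:
  B: 1 alternative(s)
  E: 2 alternative(s)
  F: 1 alternative(s)
Sum: 1 + 2 + 1 = 4

4


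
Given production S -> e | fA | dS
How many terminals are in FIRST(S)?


Production: S -> e | fA | dS
Examining each alternative for leading terminals:
  S -> e : first terminal = 'e'
  S -> fA : first terminal = 'f'
  S -> dS : first terminal = 'd'
FIRST(S) = {d, e, f}
Count: 3

3


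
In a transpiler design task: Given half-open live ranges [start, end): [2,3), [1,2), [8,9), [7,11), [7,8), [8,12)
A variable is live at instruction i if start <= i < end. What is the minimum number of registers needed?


Live ranges:
  Var0: [2, 3)
  Var1: [1, 2)
  Var2: [8, 9)
  Var3: [7, 11)
  Var4: [7, 8)
  Var5: [8, 12)
Sweep-line events (position, delta, active):
  pos=1 start -> active=1
  pos=2 end -> active=0
  pos=2 start -> active=1
  pos=3 end -> active=0
  pos=7 start -> active=1
  pos=7 start -> active=2
  pos=8 end -> active=1
  pos=8 start -> active=2
  pos=8 start -> active=3
  pos=9 end -> active=2
  pos=11 end -> active=1
  pos=12 end -> active=0
Maximum simultaneous active: 3
Minimum registers needed: 3

3


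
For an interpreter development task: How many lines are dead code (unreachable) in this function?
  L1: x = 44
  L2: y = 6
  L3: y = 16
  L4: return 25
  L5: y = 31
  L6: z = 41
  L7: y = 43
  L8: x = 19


Analyzing control flow:
  L1: reachable (before return)
  L2: reachable (before return)
  L3: reachable (before return)
  L4: reachable (return statement)
  L5: DEAD (after return at L4)
  L6: DEAD (after return at L4)
  L7: DEAD (after return at L4)
  L8: DEAD (after return at L4)
Return at L4, total lines = 8
Dead lines: L5 through L8
Count: 4

4


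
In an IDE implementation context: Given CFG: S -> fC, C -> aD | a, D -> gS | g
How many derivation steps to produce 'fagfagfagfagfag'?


Grammar: S -> fC, C -> aD | a, D -> gS | g
Deriving 'fagfagfagfagfag':
Step 1: S -> fC => fC
Step 2: C -> aD => faD
Step 3: D -> gS => fagS
Step 4: S -> fC => fagfC
Step 5: C -> aD => fagfaD
Step 6: D -> gS => fagfagS
Step 7: S -> fC => fagfagfC
Step 8: C -> aD => fagfagfaD
Step 9: D -> gS => fagfagfagS
Step 10: S -> fC => fagfagfagfC
Step 11: C -> aD => fagfagfagfaD
Step 12: D -> gS => fagfagfagfagS
Step 13: S -> fC => fagfagfagfagfC
Step 14: C -> aD => fagfagfagfagfaD
Step 15: D -> g => fagfagfagfagfag
Total derivation steps: 15

15


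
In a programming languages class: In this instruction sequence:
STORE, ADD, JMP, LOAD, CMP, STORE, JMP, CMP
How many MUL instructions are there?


Scanning instruction sequence for MUL:
  Position 1: STORE
  Position 2: ADD
  Position 3: JMP
  Position 4: LOAD
  Position 5: CMP
  Position 6: STORE
  Position 7: JMP
  Position 8: CMP
Matches at positions: []
Total MUL count: 0

0


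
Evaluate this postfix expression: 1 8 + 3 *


Processing tokens left to right:
Push 1, Push 8
Pop 1 and 8, compute 1 + 8 = 9, push 9
Push 3
Pop 9 and 3, compute 9 * 3 = 27, push 27
Stack result: 27

27


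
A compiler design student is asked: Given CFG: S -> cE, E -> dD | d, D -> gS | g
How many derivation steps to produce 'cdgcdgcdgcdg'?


Grammar: S -> cE, E -> dD | d, D -> gS | g
Deriving 'cdgcdgcdgcdg':
Step 1: S -> cE => cE
Step 2: E -> dD => cdD
Step 3: D -> gS => cdgS
Step 4: S -> cE => cdgcE
Step 5: E -> dD => cdgcdD
Step 6: D -> gS => cdgcdgS
Step 7: S -> cE => cdgcdgcE
Step 8: E -> dD => cdgcdgcdD
Step 9: D -> gS => cdgcdgcdgS
Step 10: S -> cE => cdgcdgcdgcE
Step 11: E -> dD => cdgcdgcdgcdD
Step 12: D -> g => cdgcdgcdgcdg
Total derivation steps: 12

12


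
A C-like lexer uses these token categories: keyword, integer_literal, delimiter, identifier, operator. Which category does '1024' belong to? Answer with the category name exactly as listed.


Token: '1024'
Checking categories:
  identifier: no
  integer_literal: YES
  operator: no
  keyword: no
  delimiter: no
Category: integer_literal

integer_literal


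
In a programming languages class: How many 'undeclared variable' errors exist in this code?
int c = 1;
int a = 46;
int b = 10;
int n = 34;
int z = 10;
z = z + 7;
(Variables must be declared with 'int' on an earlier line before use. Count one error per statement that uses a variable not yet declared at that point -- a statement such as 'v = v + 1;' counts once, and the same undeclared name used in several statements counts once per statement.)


Scanning code line by line:
  Line 1: declare 'c' -> declared = ['c']
  Line 2: declare 'a' -> declared = ['a', 'c']
  Line 3: declare 'b' -> declared = ['a', 'b', 'c']
  Line 4: declare 'n' -> declared = ['a', 'b', 'c', 'n']
  Line 5: declare 'z' -> declared = ['a', 'b', 'c', 'n', 'z']
  Line 6: use 'z' -> OK (declared)
Total undeclared variable errors: 0

0


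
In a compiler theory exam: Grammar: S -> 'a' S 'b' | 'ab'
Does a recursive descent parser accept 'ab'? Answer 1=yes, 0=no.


Grammar accepts strings of the form a^n b^n (n >= 1)
Word: 'ab'
Counting: 1 a's and 1 b's
Check: 1 == 1? Yes
Derivation (S -> aSb applied 0 time(s), then S -> ab): S => ab
Accepted

1


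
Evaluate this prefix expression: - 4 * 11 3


Parsing prefix expression: - 4 * 11 3
Step 1: Innermost operation '* 11 3'
  11 * 3 = 33
Step 2: Outer operation '- 4 [33]'
  4 - 33 = -29

-29


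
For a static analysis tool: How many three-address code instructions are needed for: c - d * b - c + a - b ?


Expression: c - d * b - c + a - b
Generating three-address code (respecting * over +/- precedence):
  Instruction 1: t1 = d * b
  Instruction 2: t2 = c - t1
  Instruction 3: t3 = t2 - c
  Instruction 4: t4 = t3 + a
  Instruction 5: t5 = t4 - b
Total instructions: 5

5


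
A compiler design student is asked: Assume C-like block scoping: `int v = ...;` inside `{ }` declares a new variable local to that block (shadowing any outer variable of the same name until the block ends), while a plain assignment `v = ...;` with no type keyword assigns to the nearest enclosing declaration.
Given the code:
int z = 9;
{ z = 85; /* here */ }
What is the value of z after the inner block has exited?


Analyzing scoping rules:
Outer scope: declares z = 9
Inner block: 'z = 85;' has no type keyword, so it is an assignment to the outer z (no shadowing)
The assignment changed the outer variable itself, so the new value persists after the block -> 85
Result: 85

85


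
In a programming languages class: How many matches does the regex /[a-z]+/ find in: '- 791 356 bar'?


Pattern: /[a-z]+/ (identifiers)
Input: '- 791 356 bar'
Scanning for matches:
  Match 1: 'bar'
Total matches: 1

1


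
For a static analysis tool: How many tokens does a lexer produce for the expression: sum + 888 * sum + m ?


Scanning 'sum + 888 * sum + m'
Token 1: 'sum' -> identifier
Token 2: '+' -> operator
Token 3: '888' -> integer_literal
Token 4: '*' -> operator
Token 5: 'sum' -> identifier
Token 6: '+' -> operator
Token 7: 'm' -> identifier
Total tokens: 7

7


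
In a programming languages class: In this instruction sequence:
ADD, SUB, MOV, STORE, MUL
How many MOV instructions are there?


Scanning instruction sequence for MOV:
  Position 1: ADD
  Position 2: SUB
  Position 3: MOV <- MATCH
  Position 4: STORE
  Position 5: MUL
Matches at positions: [3]
Total MOV count: 1

1


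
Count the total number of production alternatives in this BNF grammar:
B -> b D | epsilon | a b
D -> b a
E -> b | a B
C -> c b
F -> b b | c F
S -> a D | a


Counting alternatives per rule:
  B: 3 alternative(s)
  D: 1 alternative(s)
  E: 2 alternative(s)
  C: 1 alternative(s)
  F: 2 alternative(s)
  S: 2 alternative(s)
Sum: 3 + 1 + 2 + 1 + 2 + 2 = 11

11


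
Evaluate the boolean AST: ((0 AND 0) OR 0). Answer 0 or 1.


Step 1: Evaluate inner node
  0 AND 0 = 0
Step 2: Evaluate root node
  0 OR 0 = 0

0


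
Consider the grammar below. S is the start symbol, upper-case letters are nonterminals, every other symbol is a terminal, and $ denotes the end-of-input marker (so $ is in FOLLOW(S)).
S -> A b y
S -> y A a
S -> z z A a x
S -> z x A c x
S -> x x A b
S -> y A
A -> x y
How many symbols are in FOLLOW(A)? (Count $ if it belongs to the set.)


S is the start symbol and does not occur in any rule body, so FOLLOW(S) = {$}.
Examining every occurrence of A in a rule body:
  S -> A b y : A is followed by terminal 'b' -> add 'b'
  S -> y A a : A is followed by terminal 'a' -> add 'a'
  S -> z z A a x : A is followed by terminal 'a' -> add 'a' (already in the set)
  S -> z x A c x : A is followed by terminal 'c' -> add 'c'
  S -> x x A b : A is followed by terminal 'b' -> add 'b' (already in the set)
  S -> y A : A is at the right end -> add FOLLOW(S) = {$}
  A -> x y : A does not occur in the body -> contributes nothing
FOLLOW(A) = {a, b, c, $}
Count: 4

4


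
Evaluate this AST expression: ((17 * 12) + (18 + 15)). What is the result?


Expression: ((17 * 12) + (18 + 15))
Evaluating step by step:
  17 * 12 = 204
  18 + 15 = 33
  204 + 33 = 237
Result: 237

237


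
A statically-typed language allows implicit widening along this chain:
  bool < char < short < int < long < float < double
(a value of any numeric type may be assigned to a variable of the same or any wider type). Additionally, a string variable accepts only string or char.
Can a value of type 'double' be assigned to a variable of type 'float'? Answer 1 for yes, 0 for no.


Target variable type: float
Source value type: double
Numeric ranks: double=6, float=5
Widening allowed iff rank(source) <= rank(target): 6 <= 5? No
Result: 0

0
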